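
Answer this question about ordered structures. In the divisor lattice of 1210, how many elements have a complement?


An element a is complemented if some b has a meet b = bottom, a join b = top.
a is complemented iff gcd(a, n/a)=1, i.e. a is a unitary divisor of 1210.
Complemented elements: 1, 2, 5, 10, 121, 242, ... (2 more)
Count: 8


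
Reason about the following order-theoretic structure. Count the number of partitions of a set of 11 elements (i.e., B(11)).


B(n) = number of set partitions of an n-element set.
B(n) satisfies the recurrence: B(n+1) = sum_k C(n,k)*B(k).
B(11) = 678570


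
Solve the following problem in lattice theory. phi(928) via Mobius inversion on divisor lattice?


phi(n) = n * prod_{p|n} (1 - 1/p).
Prime divisors of 928: [2, 29]
phi(928) = 928 * (1 - 1/2) * (1 - 1/29)
phi(928) = 448


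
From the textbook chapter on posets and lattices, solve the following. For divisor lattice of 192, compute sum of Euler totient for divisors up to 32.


Divisors of 192 up to 32: [1, 2, 3, 4, 6, 8, 12, 16, 24, 32]
phi values: [1, 1, 2, 2, 2, 4, 4, 8, 8, 16]
Sum = 48


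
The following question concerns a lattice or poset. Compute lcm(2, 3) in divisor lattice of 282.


In a divisor lattice, join = lcm (least common multiple).
gcd(2,3) = 1
lcm(2,3) = 2*3/gcd = 6/1 = 6


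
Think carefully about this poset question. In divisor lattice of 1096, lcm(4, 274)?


Join=lcm.
gcd(4,274)=2
lcm=548


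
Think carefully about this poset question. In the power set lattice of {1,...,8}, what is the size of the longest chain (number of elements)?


A chain is a totally ordered subset; we count the number of elements in a maximum chain.
Compute, for each element x, the size of the longest chain ending at x:
  {}: 1
  {1}: 2
  {2}: 2
  {3}: 2
  {4}: 2
  {5}: 2
  ...
A maximum chain: {} < {1} < {1,2} < {1,2,3} < {1,2,3,4} < {1,2,3,4,5} < {1,2,3,4,5,6} < {1,2,3,4,5,6,7} < {1,2,3,4,5,6,7,8}
Number of elements in the longest chain: 9


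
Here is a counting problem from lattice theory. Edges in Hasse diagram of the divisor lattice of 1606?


A cover relation a -< b holds when a < b with no c strictly between.
Cover relations:
  1 -< 2
  1 -< 11
  1 -< 73
  2 -< 22
  2 -< 146
  11 -< 22
  11 -< 803
  22 -< 1606
  ...4 more
Total: 12


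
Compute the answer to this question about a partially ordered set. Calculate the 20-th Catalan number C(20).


C(n) = C(2n, n) / (n+1).
C(40, 20) = 137846528820
C(20) = 137846528820 / 21 = 6564120420


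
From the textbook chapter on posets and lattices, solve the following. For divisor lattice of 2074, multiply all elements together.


Divisors of 2074: [1, 2, 17, 34, 61, 122, 1037, 2074]
Product = n^(d(n)/2) = 2074^(8/2)
Product = 18502695778576


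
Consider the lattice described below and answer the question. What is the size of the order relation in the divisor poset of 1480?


The order relation is {(a,b) : a <= b}, reflexive so it includes (a,a).
Examples: (1,1), (1,10), (1,148), (1,1480), (1,185), ...
Total ordered pairs: 90


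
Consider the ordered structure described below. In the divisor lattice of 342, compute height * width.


Height = length of longest chain minus 1; width = size of largest antichain.
A maximum chain: 1 | 19 | 57 | 171 | 342  (height 4).
A maximum antichain: {6, 9, 38, 57}  (width 4).
Product = 4 * 4 = 16


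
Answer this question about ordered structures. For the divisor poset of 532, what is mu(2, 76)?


In a divisor lattice, mu(a,b) = mu(b/a) where mu is the classical Mobius function.
b/a = 76/2 = 38
Prime factorization of 38: primes [2, 19]
38 is squarefree with 2 prime factor(s), so mu(38) = (-1)^2 = 1


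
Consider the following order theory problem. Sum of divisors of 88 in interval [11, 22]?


Interval [11,22] in divisors of 88: [11, 22]
Sum = 33


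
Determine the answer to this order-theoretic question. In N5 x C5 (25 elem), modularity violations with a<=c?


Modular law: if a <= c then a v (b ^ c) = (a v b) ^ c.
Check all triples (a,b,c) with a <= c among 25 elements.
  e.g. a=(a,0), b=(c,0), c=(b,0): lhs=(a,0) != rhs=(b,0)
  e.g. a=(a,0), b=(c,1), c=(b,0): lhs=(a,0) != rhs=(b,0)
Total violating triples: 75


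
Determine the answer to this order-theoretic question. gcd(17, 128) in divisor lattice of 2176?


Meet=gcd.
gcd(17,128)=1


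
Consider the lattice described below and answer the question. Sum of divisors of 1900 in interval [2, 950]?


Interval [2,950] in divisors of 1900: [2, 10, 38, 50, 190, 950]
Sum = 1240


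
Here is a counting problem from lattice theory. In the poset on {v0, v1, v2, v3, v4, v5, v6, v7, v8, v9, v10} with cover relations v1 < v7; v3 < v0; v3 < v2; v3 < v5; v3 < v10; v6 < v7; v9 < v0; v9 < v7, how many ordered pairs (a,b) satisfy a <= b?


The order relation is {(a,b) : a <= b}, reflexive so it includes (a,a).
Examples: (v0,v0), (v1,v1), (v1,v7), (v10,v10), (v2,v2), ...
Total ordered pairs: 19


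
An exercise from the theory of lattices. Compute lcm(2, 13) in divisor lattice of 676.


In a divisor lattice, join = lcm (least common multiple).
gcd(2,13) = 1
lcm(2,13) = 2*13/gcd = 26/1 = 26


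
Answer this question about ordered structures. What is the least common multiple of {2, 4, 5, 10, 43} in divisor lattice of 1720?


In a divisor lattice, join = lcm (least common multiple).
Compute lcm iteratively: start with first element, then lcm(current, next).
Elements: [2, 4, 5, 10, 43]
lcm(2,4) = 4
lcm(4,5) = 20
lcm(20,10) = 20
lcm(20,43) = 860
Final lcm = 860


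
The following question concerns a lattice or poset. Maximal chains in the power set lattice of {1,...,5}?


A maximal chain goes from the minimum element to a maximal element via cover relations.
Counting all min-to-max paths in the cover graph.
Total maximal chains: 120


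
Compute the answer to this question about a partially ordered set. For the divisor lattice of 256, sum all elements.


sigma(n) = sum of divisors.
Divisors of 256: [1, 2, 4, 8, 16, 32, 64, 128, 256]
Sum = 511


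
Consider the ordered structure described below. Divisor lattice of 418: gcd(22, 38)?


Meet=gcd.
gcd(22,38)=2


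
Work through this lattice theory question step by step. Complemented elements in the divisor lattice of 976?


An element a is complemented if some b has a meet b = bottom, a join b = top.
a is complemented iff gcd(a, n/a)=1, i.e. a is a unitary divisor of 976.
Complemented elements: 1, 16, 61, 976
Count: 4


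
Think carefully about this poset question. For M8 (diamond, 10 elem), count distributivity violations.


Distributive law: a ^ (b v c) = (a ^ b) v (a ^ c).
Check all 10^3 = 1000 ordered triples (a,b,c).
  e.g. a=a1, b=a2, c=a3: lhs=a1 != rhs=0
  e.g. a=a1, b=a2, c=a4: lhs=a1 != rhs=0
Total violating triples: 336


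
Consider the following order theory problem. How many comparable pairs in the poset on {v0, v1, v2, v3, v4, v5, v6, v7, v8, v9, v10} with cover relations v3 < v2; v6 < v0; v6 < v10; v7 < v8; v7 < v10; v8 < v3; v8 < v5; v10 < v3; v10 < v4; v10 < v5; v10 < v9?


A comparable pair {a,b} has a < b or b < a in the order.
Count unordered pairs where one element is strictly below the other.
Examples: {v0,v6}, {v2,v3}, {v2,v6}, {v2,v7}, ...
Total comparable pairs: 23


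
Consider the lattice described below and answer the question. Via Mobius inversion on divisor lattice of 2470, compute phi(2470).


phi(n) = n * prod_{p|n} (1 - 1/p).
Prime divisors of 2470: [2, 5, 13, 19]
phi(2470) = 2470 * (1 - 1/2) * (1 - 1/5) * (1 - 1/13) * (1 - 1/19)
phi(2470) = 864


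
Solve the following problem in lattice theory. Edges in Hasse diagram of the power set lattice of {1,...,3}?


A cover relation a -< b holds when a < b with no c strictly between.
Cover relations:
  {} -< {1}
  {} -< {2}
  {} -< {3}
  {1} -< {1,2}
  {1} -< {1,3}
  {2} -< {1,2}
  {2} -< {2,3}
  {3} -< {1,3}
  ...4 more
Total: 12


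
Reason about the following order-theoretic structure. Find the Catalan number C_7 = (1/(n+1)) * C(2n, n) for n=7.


C(n) = C(2n, n) / (n+1).
C(14, 7) = 3432
C(7) = 3432 / 8 = 429


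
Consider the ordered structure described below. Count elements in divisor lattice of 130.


Divisors of 130: [1, 2, 5, 10, 13, 26, 65, 130]
Count: 8


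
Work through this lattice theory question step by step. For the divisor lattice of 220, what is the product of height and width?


Height = length of longest chain minus 1; width = size of largest antichain.
A maximum chain: 1 | 11 | 55 | 110 | 220  (height 4).
A maximum antichain: {4, 10, 22, 55}  (width 4).
Product = 4 * 4 = 16


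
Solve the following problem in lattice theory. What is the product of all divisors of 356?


Divisors of 356: [1, 2, 4, 89, 178, 356]
Product = n^(d(n)/2) = 356^(6/2)
Product = 45118016


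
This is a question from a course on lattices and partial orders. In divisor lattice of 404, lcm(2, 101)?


Join=lcm.
gcd(2,101)=1
lcm=202


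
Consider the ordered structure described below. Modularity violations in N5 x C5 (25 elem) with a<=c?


Modular law: if a <= c then a v (b ^ c) = (a v b) ^ c.
Check all triples (a,b,c) with a <= c among 25 elements.
  e.g. a=(a,0), b=(c,0), c=(b,0): lhs=(a,0) != rhs=(b,0)
  e.g. a=(a,0), b=(c,1), c=(b,0): lhs=(a,0) != rhs=(b,0)
Total violating triples: 75


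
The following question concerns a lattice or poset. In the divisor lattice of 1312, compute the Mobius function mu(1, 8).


In a divisor lattice, mu(a,b) = mu(b/a) where mu is the classical Mobius function.
b/a = 8/1 = 8
Prime factorization of 8: primes [2]
8 is not squarefree, so mu(8) = 0


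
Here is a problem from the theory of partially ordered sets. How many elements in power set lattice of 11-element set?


Power set = 2^n.
2^11 = 2048


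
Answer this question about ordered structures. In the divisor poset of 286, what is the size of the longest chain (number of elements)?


A chain is a totally ordered subset; we count the number of elements in a maximum chain.
Compute, for each element x, the size of the longest chain ending at x:
  1: 1
  2: 2
  11: 2
  13: 2
  22: 3
  26: 3
  ...
A maximum chain: 1 < 2 < 22 < 286
Number of elements in the longest chain: 4


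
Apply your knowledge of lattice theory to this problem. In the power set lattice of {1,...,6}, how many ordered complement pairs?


Complement pair (a,b): a meet b = bottom, a join b = top.
Here: A intersect B = {} and A union B = {1,...,6}.
Pairs found: ({},{1,2,3,4,5,6}), ({1},{2,3,4,5,6}), ({2},{1,3,4,5,6}), ({3},{1,2,4,5,6}), ... (60 more)
Total ordered pairs: 64


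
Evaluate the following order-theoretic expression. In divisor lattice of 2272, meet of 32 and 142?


In a divisor lattice, meet = gcd (greatest common divisor).
By Euclidean algorithm or factoring: gcd(32,142) = 2


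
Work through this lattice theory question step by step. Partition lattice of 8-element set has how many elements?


B(n) = number of set partitions of an n-element set.
B(n) satisfies the recurrence: B(n+1) = sum_k C(n,k)*B(k).
B(8) = 4140


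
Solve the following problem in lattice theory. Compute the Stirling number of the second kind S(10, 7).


S(n,k) = k*S(n-1,k) + S(n-1,k-1).
S(9,7) = 462, S(9,6) = 2646
S(10,7) = 7*462 + 2646 = 3234 + 2646
S(10,7) = 5880


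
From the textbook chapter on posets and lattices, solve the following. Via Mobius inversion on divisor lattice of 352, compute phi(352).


phi(n) = n * prod_{p|n} (1 - 1/p).
Prime divisors of 352: [2, 11]
phi(352) = 352 * (1 - 1/2) * (1 - 1/11)
phi(352) = 160


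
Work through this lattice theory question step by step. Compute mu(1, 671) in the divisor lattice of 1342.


In a divisor lattice, mu(a,b) = mu(b/a) where mu is the classical Mobius function.
b/a = 671/1 = 671
Prime factorization of 671: primes [11, 61]
671 is squarefree with 2 prime factor(s), so mu(671) = (-1)^2 = 1


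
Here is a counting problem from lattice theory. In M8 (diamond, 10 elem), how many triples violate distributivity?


Distributive law: a ^ (b v c) = (a ^ b) v (a ^ c).
Check all 10^3 = 1000 ordered triples (a,b,c).
  e.g. a=a1, b=a2, c=a3: lhs=a1 != rhs=0
  e.g. a=a1, b=a2, c=a4: lhs=a1 != rhs=0
Total violating triples: 336


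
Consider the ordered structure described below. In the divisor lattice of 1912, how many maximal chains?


A maximal chain goes from the minimum element to a maximal element via cover relations.
Counting all min-to-max paths in the cover graph.
Total maximal chains: 4


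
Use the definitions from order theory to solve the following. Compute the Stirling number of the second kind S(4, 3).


S(n,k) = k*S(n-1,k) + S(n-1,k-1).
S(3,3) = 1, S(3,2) = 3
S(4,3) = 3*1 + 3 = 3 + 3
S(4,3) = 6


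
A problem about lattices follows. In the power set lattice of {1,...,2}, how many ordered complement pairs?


Complement pair (a,b): a meet b = bottom, a join b = top.
Here: A intersect B = {} and A union B = {1,...,2}.
Pairs found: ({},{1,2}), ({1},{2}), ({2},{1}), ({1,2},{})
Total ordered pairs: 4


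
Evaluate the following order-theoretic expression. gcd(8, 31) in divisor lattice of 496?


Meet=gcd.
gcd(8,31)=1


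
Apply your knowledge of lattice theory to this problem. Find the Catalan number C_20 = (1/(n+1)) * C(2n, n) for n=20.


C(n) = C(2n, n) / (n+1).
C(40, 20) = 137846528820
C(20) = 137846528820 / 21 = 6564120420


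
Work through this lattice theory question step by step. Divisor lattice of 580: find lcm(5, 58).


In a divisor lattice, join = lcm (least common multiple).
gcd(5,58) = 1
lcm(5,58) = 5*58/gcd = 290/1 = 290


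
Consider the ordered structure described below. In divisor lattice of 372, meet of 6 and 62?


In a divisor lattice, meet = gcd (greatest common divisor).
By Euclidean algorithm or factoring: gcd(6,62) = 2


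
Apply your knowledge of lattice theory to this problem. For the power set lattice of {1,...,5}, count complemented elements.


An element a is complemented if some b has a meet b = bottom, a join b = top.
every subset A has complement S\A, so all elements are complemented.
Complemented elements: {}, {1}, {2}, {3}, {4}, {5}, ... (26 more)
Count: 32


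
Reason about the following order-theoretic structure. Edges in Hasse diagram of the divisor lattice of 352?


A cover relation a -< b holds when a < b with no c strictly between.
Cover relations:
  1 -< 2
  1 -< 11
  2 -< 4
  2 -< 22
  4 -< 8
  4 -< 44
  8 -< 16
  8 -< 88
  ...8 more
Total: 16


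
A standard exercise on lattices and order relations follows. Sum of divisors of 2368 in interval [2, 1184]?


Interval [2,1184] in divisors of 2368: [2, 4, 8, 16, 32, 74, 148, 296, 592, 1184]
Sum = 2356


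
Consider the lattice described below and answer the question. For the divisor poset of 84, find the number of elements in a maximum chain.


A chain is a totally ordered subset; we count the number of elements in a maximum chain.
Compute, for each element x, the size of the longest chain ending at x:
  1: 1
  2: 2
  3: 2
  7: 2
  4: 3
  6: 3
  ...
A maximum chain: 1 < 2 < 4 < 12 < 84
Number of elements in the longest chain: 5


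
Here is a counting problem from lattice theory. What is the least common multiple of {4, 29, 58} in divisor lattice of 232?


In a divisor lattice, join = lcm (least common multiple).
Compute lcm iteratively: start with first element, then lcm(current, next).
Elements: [4, 29, 58]
lcm(4,29) = 116
lcm(116,58) = 116
Final lcm = 116


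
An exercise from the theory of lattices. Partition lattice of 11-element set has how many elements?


B(n) = number of set partitions of an n-element set.
B(n) satisfies the recurrence: B(n+1) = sum_k C(n,k)*B(k).
B(11) = 678570


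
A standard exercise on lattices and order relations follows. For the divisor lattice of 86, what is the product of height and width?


Height = length of longest chain minus 1; width = size of largest antichain.
A maximum chain: 1 | 43 | 86  (height 2).
A maximum antichain: {2, 43}  (width 2).
Product = 2 * 2 = 4


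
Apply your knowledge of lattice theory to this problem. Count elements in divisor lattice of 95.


Divisors of 95: [1, 5, 19, 95]
Count: 4


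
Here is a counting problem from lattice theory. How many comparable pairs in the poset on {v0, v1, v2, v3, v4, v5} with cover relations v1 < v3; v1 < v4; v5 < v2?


A comparable pair {a,b} has a < b or b < a in the order.
Count unordered pairs where one element is strictly below the other.
Examples: {v1,v3}, {v1,v4}, {v2,v5}
Total comparable pairs: 3


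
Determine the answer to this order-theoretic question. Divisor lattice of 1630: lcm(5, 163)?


Join=lcm.
gcd(5,163)=1
lcm=815


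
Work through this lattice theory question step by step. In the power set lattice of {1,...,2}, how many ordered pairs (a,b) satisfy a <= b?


The order relation is {(a,b) : a <= b}, reflexive so it includes (a,a).
Examples: ({},{}), ({},{1,2}), ({},{1}), ({},{2}), ({1,2},{1,2}), ...
Total ordered pairs: 9


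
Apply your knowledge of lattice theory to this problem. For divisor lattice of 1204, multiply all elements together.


Divisors of 1204: [1, 2, 4, 7, 14, 28, 43, 86, 172, 301, 602, 1204]
Product = n^(d(n)/2) = 1204^(12/2)
Product = 3046203561376976896


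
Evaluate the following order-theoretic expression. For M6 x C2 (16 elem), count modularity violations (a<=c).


Modular law: if a <= c then a v (b ^ c) = (a v b) ^ c.
Check all triples (a,b,c) with a <= c among 16 elements.
This lattice is modular (diamonds M_m and their chain-products are modular).
Total violating triples: 0


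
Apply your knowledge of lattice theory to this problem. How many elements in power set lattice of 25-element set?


Power set = 2^n.
2^25 = 33554432


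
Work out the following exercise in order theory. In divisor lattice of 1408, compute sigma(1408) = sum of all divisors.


sigma(n) = sum of divisors.
Divisors of 1408: [1, 2, 4, 8, 11, 16, 22, 32, 44, 64, 88, 128, 176, 352, 704, 1408]
Sum = 3060


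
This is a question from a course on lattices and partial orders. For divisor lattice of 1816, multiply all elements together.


Divisors of 1816: [1, 2, 4, 8, 227, 454, 908, 1816]
Product = n^(d(n)/2) = 1816^(8/2)
Product = 10875854196736


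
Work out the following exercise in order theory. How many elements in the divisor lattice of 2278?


Divisors of 2278: [1, 2, 17, 34, 67, 134, 1139, 2278]
Count: 8


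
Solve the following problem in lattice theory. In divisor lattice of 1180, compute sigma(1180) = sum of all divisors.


sigma(n) = sum of divisors.
Divisors of 1180: [1, 2, 4, 5, 10, 20, 59, 118, 236, 295, 590, 1180]
Sum = 2520


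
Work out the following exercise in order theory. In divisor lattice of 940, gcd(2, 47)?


Meet=gcd.
gcd(2,47)=1


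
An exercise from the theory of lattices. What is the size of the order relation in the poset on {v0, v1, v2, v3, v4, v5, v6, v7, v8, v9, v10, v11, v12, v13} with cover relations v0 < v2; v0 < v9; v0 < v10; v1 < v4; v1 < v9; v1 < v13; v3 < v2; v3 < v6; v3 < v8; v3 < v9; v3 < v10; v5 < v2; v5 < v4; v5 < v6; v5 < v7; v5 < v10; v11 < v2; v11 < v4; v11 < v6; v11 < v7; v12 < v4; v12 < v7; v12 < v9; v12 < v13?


The order relation is {(a,b) : a <= b}, reflexive so it includes (a,a).
Examples: (v0,v0), (v0,v10), (v0,v2), (v0,v9), (v1,v1), ...
Total ordered pairs: 38


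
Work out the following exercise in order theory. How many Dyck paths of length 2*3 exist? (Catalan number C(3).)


C(n) = C(2n, n) / (n+1).
C(6, 3) = 20
C(3) = 20 / 4 = 5


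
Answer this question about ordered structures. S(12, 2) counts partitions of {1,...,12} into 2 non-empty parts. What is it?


S(n,k) = k*S(n-1,k) + S(n-1,k-1).
S(11,2) = 1023, S(11,1) = 1
S(12,2) = 2*1023 + 1 = 2046 + 1
S(12,2) = 2047


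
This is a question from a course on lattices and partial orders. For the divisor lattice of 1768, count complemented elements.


An element a is complemented if some b has a meet b = bottom, a join b = top.
a is complemented iff gcd(a, n/a)=1, i.e. a is a unitary divisor of 1768.
Complemented elements: 1, 8, 13, 17, 104, 136, ... (2 more)
Count: 8


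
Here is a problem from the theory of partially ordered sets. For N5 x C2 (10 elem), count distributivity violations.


Distributive law: a ^ (b v c) = (a ^ b) v (a ^ c).
Check all 10^3 = 1000 ordered triples (a,b,c).
  e.g. a=(b,0), b=(a,0), c=(c,0): lhs=(b,0) != rhs=(a,0)
  e.g. a=(b,0), b=(a,0), c=(c,1): lhs=(b,0) != rhs=(a,0)
Total violating triples: 16


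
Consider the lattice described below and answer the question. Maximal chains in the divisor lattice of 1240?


A maximal chain goes from the minimum element to a maximal element via cover relations.
Counting all min-to-max paths in the cover graph.
Total maximal chains: 20


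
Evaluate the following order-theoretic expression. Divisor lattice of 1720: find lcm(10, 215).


In a divisor lattice, join = lcm (least common multiple).
gcd(10,215) = 5
lcm(10,215) = 10*215/gcd = 2150/5 = 430


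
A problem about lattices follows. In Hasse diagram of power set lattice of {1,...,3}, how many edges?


A cover relation a -< b holds when a < b with no c strictly between.
Cover relations:
  {} -< {1}
  {} -< {2}
  {} -< {3}
  {1} -< {1,2}
  {1} -< {1,3}
  {2} -< {1,2}
  {2} -< {2,3}
  {3} -< {1,3}
  ...4 more
Total: 12


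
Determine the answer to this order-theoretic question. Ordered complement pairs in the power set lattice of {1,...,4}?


Complement pair (a,b): a meet b = bottom, a join b = top.
Here: A intersect B = {} and A union B = {1,...,4}.
Pairs found: ({},{1,2,3,4}), ({1},{2,3,4}), ({2},{1,3,4}), ({3},{1,2,4}), ... (12 more)
Total ordered pairs: 16


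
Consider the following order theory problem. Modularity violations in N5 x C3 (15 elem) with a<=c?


Modular law: if a <= c then a v (b ^ c) = (a v b) ^ c.
Check all triples (a,b,c) with a <= c among 15 elements.
  e.g. a=(a,0), b=(c,0), c=(b,0): lhs=(a,0) != rhs=(b,0)
  e.g. a=(a,0), b=(c,1), c=(b,0): lhs=(a,0) != rhs=(b,0)
Total violating triples: 18


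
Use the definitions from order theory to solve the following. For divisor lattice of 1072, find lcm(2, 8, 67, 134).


In a divisor lattice, join = lcm (least common multiple).
Compute lcm iteratively: start with first element, then lcm(current, next).
Elements: [2, 8, 67, 134]
lcm(2,8) = 8
lcm(8,67) = 536
lcm(536,134) = 536
Final lcm = 536


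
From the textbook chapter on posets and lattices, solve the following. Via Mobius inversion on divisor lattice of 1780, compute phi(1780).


phi(n) = n * prod_{p|n} (1 - 1/p).
Prime divisors of 1780: [2, 5, 89]
phi(1780) = 1780 * (1 - 1/2) * (1 - 1/5) * (1 - 1/89)
phi(1780) = 704


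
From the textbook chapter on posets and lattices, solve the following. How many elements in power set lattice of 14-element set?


Power set = 2^n.
2^14 = 16384


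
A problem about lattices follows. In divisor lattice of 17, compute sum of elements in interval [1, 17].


Interval [1,17] in divisors of 17: [1, 17]
Sum = 18


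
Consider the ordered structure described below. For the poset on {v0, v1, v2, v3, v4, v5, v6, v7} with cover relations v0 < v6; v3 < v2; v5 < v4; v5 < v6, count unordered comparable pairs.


A comparable pair {a,b} has a < b or b < a in the order.
Count unordered pairs where one element is strictly below the other.
Examples: {v0,v6}, {v2,v3}, {v4,v5}, {v5,v6}
Total comparable pairs: 4


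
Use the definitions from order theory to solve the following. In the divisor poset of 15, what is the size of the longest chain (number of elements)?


A chain is a totally ordered subset; we count the number of elements in a maximum chain.
Compute, for each element x, the size of the longest chain ending at x:
  1: 1
  3: 2
  5: 2
  15: 3
A maximum chain: 1 < 3 < 15
Number of elements in the longest chain: 3


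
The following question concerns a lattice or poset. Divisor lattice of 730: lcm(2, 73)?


Join=lcm.
gcd(2,73)=1
lcm=146


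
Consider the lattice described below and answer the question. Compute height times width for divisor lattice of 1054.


Height = length of longest chain minus 1; width = size of largest antichain.
A maximum chain: 1 | 31 | 527 | 1054  (height 3).
A maximum antichain: {2, 17, 31}  (width 3).
Product = 3 * 3 = 9


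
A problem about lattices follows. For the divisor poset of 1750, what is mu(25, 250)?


In a divisor lattice, mu(a,b) = mu(b/a) where mu is the classical Mobius function.
b/a = 250/25 = 10
Prime factorization of 10: primes [2, 5]
10 is squarefree with 2 prime factor(s), so mu(10) = (-1)^2 = 1


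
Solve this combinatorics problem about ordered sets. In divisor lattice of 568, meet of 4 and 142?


In a divisor lattice, meet = gcd (greatest common divisor).
By Euclidean algorithm or factoring: gcd(4,142) = 2


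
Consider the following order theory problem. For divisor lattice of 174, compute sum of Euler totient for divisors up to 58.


Divisors of 174 up to 58: [1, 2, 3, 6, 29, 58]
phi values: [1, 1, 2, 2, 28, 28]
Sum = 62


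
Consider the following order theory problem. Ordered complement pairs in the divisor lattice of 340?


Complement pair (a,b): a meet b = bottom, a join b = top.
Here: gcd(a,b)=1 and lcm(a,b)=340, i.e. a*b=340 with a,b coprime.
Pairs found: (1,340), (4,85), (5,68), (17,20), ... (4 more)
Total ordered pairs: 8


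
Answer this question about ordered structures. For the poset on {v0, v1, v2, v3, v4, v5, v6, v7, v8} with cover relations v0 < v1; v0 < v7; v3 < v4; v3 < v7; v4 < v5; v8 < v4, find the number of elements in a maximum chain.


A chain is a totally ordered subset; we count the number of elements in a maximum chain.
Compute, for each element x, the size of the longest chain ending at x:
  v0: 1
  v2: 1
  v3: 1
  v6: 1
  v8: 1
  v1: 2
  ...
A maximum chain: v3 < v4 < v5
Number of elements in the longest chain: 3


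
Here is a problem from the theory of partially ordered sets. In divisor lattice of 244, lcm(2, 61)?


Join=lcm.
gcd(2,61)=1
lcm=122


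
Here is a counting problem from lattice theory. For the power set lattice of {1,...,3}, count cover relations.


A cover relation a -< b holds when a < b with no c strictly between.
Cover relations:
  {} -< {1}
  {} -< {2}
  {} -< {3}
  {1} -< {1,2}
  {1} -< {1,3}
  {2} -< {1,2}
  {2} -< {2,3}
  {3} -< {1,3}
  ...4 more
Total: 12


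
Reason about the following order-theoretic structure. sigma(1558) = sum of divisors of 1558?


sigma(n) = sum of divisors.
Divisors of 1558: [1, 2, 19, 38, 41, 82, 779, 1558]
Sum = 2520


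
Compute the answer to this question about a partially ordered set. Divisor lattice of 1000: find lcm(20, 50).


In a divisor lattice, join = lcm (least common multiple).
gcd(20,50) = 10
lcm(20,50) = 20*50/gcd = 1000/10 = 100


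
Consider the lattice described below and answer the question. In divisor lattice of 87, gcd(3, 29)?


Meet=gcd.
gcd(3,29)=1


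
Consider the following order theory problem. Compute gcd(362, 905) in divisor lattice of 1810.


In a divisor lattice, meet = gcd (greatest common divisor).
By Euclidean algorithm or factoring: gcd(362,905) = 181


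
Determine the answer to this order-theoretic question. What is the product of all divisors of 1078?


Divisors of 1078: [1, 2, 7, 11, 14, 22, 49, 77, 98, 154, 539, 1078]
Product = n^(d(n)/2) = 1078^(12/2)
Product = 1569323814085808704


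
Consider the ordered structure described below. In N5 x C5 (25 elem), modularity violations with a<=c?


Modular law: if a <= c then a v (b ^ c) = (a v b) ^ c.
Check all triples (a,b,c) with a <= c among 25 elements.
  e.g. a=(a,0), b=(c,0), c=(b,0): lhs=(a,0) != rhs=(b,0)
  e.g. a=(a,0), b=(c,1), c=(b,0): lhs=(a,0) != rhs=(b,0)
Total violating triples: 75


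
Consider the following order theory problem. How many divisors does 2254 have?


Divisors of 2254: [1, 2, 7, 14, 23, 46, 49, 98, 161, 322, 1127, 2254]
Count: 12


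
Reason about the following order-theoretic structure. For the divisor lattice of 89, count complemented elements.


An element a is complemented if some b has a meet b = bottom, a join b = top.
a is complemented iff gcd(a, n/a)=1, i.e. a is a unitary divisor of 89.
Complemented elements: 1, 89
Count: 2


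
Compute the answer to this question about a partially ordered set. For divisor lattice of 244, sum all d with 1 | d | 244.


Interval [1,244] in divisors of 244: [1, 2, 4, 61, 122, 244]
Sum = 434


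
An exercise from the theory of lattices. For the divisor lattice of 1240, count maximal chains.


A maximal chain goes from the minimum element to a maximal element via cover relations.
Counting all min-to-max paths in the cover graph.
Total maximal chains: 20


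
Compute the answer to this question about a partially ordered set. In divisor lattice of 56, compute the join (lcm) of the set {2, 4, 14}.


In a divisor lattice, join = lcm (least common multiple).
Compute lcm iteratively: start with first element, then lcm(current, next).
Elements: [2, 4, 14]
lcm(2,4) = 4
lcm(4,14) = 28
Final lcm = 28


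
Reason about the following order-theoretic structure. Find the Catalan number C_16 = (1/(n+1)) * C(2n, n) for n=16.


C(n) = C(2n, n) / (n+1).
C(32, 16) = 601080390
C(16) = 601080390 / 17 = 35357670


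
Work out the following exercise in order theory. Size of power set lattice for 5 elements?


Power set = 2^n.
2^5 = 32


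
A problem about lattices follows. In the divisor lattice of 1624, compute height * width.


Height = length of longest chain minus 1; width = size of largest antichain.
A maximum chain: 1 | 29 | 203 | 406 | 812 | 1624  (height 5).
A maximum antichain: {4, 14, 58, 203}  (width 4).
Product = 5 * 4 = 20


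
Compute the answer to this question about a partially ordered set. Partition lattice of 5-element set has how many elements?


B(n) = number of set partitions of an n-element set.
B(n) satisfies the recurrence: B(n+1) = sum_k C(n,k)*B(k).
B(5) = 52


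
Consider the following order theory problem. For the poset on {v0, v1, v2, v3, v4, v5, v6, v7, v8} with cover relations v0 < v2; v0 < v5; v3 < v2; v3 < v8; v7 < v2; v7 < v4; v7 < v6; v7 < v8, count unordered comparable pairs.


A comparable pair {a,b} has a < b or b < a in the order.
Count unordered pairs where one element is strictly below the other.
Examples: {v0,v2}, {v0,v5}, {v2,v3}, {v2,v7}, ...
Total comparable pairs: 8


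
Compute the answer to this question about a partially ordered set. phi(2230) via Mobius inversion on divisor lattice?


phi(n) = n * prod_{p|n} (1 - 1/p).
Prime divisors of 2230: [2, 5, 223]
phi(2230) = 2230 * (1 - 1/2) * (1 - 1/5) * (1 - 1/223)
phi(2230) = 888


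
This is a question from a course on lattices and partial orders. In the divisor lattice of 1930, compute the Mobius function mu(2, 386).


In a divisor lattice, mu(a,b) = mu(b/a) where mu is the classical Mobius function.
b/a = 386/2 = 193
Prime factorization of 193: primes [193]
193 is squarefree with 1 prime factor(s), so mu(193) = (-1)^1 = -1


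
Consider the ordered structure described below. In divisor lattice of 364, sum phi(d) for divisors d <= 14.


Divisors of 364 up to 14: [1, 2, 4, 7, 13, 14]
phi values: [1, 1, 2, 6, 12, 6]
Sum = 28


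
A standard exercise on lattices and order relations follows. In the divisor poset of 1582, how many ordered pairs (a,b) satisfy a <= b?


The order relation is {(a,b) : a <= b}, reflexive so it includes (a,a).
Examples: (1,1), (1,113), (1,14), (1,1582), (1,2), ...
Total ordered pairs: 27


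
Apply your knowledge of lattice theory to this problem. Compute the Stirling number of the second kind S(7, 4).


S(n,k) = k*S(n-1,k) + S(n-1,k-1).
S(6,4) = 65, S(6,3) = 90
S(7,4) = 4*65 + 90 = 260 + 90
S(7,4) = 350


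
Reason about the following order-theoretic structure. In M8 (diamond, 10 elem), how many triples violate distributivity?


Distributive law: a ^ (b v c) = (a ^ b) v (a ^ c).
Check all 10^3 = 1000 ordered triples (a,b,c).
  e.g. a=a1, b=a2, c=a3: lhs=a1 != rhs=0
  e.g. a=a1, b=a2, c=a4: lhs=a1 != rhs=0
Total violating triples: 336


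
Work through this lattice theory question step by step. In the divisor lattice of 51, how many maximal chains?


A maximal chain goes from the minimum element to a maximal element via cover relations.
Counting all min-to-max paths in the cover graph.
Total maximal chains: 2


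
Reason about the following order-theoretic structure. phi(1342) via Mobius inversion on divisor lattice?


phi(n) = n * prod_{p|n} (1 - 1/p).
Prime divisors of 1342: [2, 11, 61]
phi(1342) = 1342 * (1 - 1/2) * (1 - 1/11) * (1 - 1/61)
phi(1342) = 600


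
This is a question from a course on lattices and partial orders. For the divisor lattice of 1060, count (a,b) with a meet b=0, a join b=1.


Complement pair (a,b): a meet b = bottom, a join b = top.
Here: gcd(a,b)=1 and lcm(a,b)=1060, i.e. a*b=1060 with a,b coprime.
Pairs found: (1,1060), (4,265), (5,212), (20,53), ... (4 more)
Total ordered pairs: 8


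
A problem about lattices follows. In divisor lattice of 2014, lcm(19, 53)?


Join=lcm.
gcd(19,53)=1
lcm=1007


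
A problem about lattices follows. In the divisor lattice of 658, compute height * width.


Height = length of longest chain minus 1; width = size of largest antichain.
A maximum chain: 1 | 47 | 329 | 658  (height 3).
A maximum antichain: {2, 7, 47}  (width 3).
Product = 3 * 3 = 9


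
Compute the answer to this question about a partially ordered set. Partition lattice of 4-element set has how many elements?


B(n) = number of set partitions of an n-element set.
B(n) satisfies the recurrence: B(n+1) = sum_k C(n,k)*B(k).
B(4) = 15


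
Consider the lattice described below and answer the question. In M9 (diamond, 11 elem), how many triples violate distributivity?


Distributive law: a ^ (b v c) = (a ^ b) v (a ^ c).
Check all 11^3 = 1331 ordered triples (a,b,c).
  e.g. a=a1, b=a2, c=a3: lhs=a1 != rhs=0
  e.g. a=a1, b=a2, c=a4: lhs=a1 != rhs=0
Total violating triples: 504


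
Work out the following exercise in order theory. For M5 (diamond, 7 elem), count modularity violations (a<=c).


Modular law: if a <= c then a v (b ^ c) = (a v b) ^ c.
Check all triples (a,b,c) with a <= c among 7 elements.
This lattice is modular (diamonds M_m and their chain-products are modular).
Total violating triples: 0


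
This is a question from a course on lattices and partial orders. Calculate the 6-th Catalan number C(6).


C(n) = C(2n, n) / (n+1).
C(12, 6) = 924
C(6) = 924 / 7 = 132


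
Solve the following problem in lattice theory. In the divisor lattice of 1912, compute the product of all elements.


Divisors of 1912: [1, 2, 4, 8, 239, 478, 956, 1912]
Product = n^(d(n)/2) = 1912^(8/2)
Product = 13364464193536


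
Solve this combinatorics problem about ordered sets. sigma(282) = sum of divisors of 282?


sigma(n) = sum of divisors.
Divisors of 282: [1, 2, 3, 6, 47, 94, 141, 282]
Sum = 576


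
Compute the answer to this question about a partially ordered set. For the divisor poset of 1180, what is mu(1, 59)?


In a divisor lattice, mu(a,b) = mu(b/a) where mu is the classical Mobius function.
b/a = 59/1 = 59
Prime factorization of 59: primes [59]
59 is squarefree with 1 prime factor(s), so mu(59) = (-1)^1 = -1


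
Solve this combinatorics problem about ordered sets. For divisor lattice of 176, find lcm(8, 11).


In a divisor lattice, join = lcm (least common multiple).
Compute lcm iteratively: start with first element, then lcm(current, next).
Elements: [8, 11]
lcm(8,11) = 88
Final lcm = 88


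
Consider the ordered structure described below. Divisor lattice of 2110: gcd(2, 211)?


Meet=gcd.
gcd(2,211)=1


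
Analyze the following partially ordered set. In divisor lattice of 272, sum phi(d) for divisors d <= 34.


Divisors of 272 up to 34: [1, 2, 4, 8, 16, 17, 34]
phi values: [1, 1, 2, 4, 8, 16, 16]
Sum = 48


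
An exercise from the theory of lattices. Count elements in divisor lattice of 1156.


Divisors of 1156: [1, 2, 4, 17, 34, 68, 289, 578, 1156]
Count: 9


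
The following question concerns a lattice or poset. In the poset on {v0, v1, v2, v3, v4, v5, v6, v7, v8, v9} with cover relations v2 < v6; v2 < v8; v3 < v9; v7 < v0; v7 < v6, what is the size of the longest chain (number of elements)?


A chain is a totally ordered subset; we count the number of elements in a maximum chain.
Compute, for each element x, the size of the longest chain ending at x:
  v1: 1
  v2: 1
  v3: 1
  v4: 1
  v5: 1
  v7: 1
  ...
A maximum chain: v7 < v0
Number of elements in the longest chain: 2


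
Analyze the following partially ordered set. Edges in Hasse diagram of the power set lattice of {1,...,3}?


A cover relation a -< b holds when a < b with no c strictly between.
Cover relations:
  {} -< {1}
  {} -< {2}
  {} -< {3}
  {1} -< {1,2}
  {1} -< {1,3}
  {2} -< {1,2}
  {2} -< {2,3}
  {3} -< {1,3}
  ...4 more
Total: 12


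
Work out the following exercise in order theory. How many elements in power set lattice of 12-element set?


Power set = 2^n.
2^12 = 4096


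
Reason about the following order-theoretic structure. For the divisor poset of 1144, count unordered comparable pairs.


A comparable pair {a,b} has a < b or b < a in the order.
Count unordered pairs where one element is strictly below the other.
Examples: {1,2}, {1,4}, {1,8}, {1,11}, ...
Total comparable pairs: 74


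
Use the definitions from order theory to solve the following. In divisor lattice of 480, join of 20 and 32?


In a divisor lattice, join = lcm (least common multiple).
gcd(20,32) = 4
lcm(20,32) = 20*32/gcd = 640/4 = 160


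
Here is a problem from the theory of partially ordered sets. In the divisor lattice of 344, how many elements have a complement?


An element a is complemented if some b has a meet b = bottom, a join b = top.
a is complemented iff gcd(a, n/a)=1, i.e. a is a unitary divisor of 344.
Complemented elements: 1, 8, 43, 344
Count: 4


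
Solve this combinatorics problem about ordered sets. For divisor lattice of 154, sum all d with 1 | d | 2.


Interval [1,2] in divisors of 154: [1, 2]
Sum = 3


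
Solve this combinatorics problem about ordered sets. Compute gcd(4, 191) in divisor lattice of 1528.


In a divisor lattice, meet = gcd (greatest common divisor).
By Euclidean algorithm or factoring: gcd(4,191) = 1


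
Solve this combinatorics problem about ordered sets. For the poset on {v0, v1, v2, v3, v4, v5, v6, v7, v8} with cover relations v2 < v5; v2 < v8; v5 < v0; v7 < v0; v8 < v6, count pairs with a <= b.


The order relation is {(a,b) : a <= b}, reflexive so it includes (a,a).
Examples: (v0,v0), (v1,v1), (v2,v0), (v2,v2), (v2,v5), ...
Total ordered pairs: 16


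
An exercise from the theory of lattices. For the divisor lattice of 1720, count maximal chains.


A maximal chain goes from the minimum element to a maximal element via cover relations.
Counting all min-to-max paths in the cover graph.
Total maximal chains: 20


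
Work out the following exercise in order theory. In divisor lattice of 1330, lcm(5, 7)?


Join=lcm.
gcd(5,7)=1
lcm=35


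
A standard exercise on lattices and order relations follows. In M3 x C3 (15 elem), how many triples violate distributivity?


Distributive law: a ^ (b v c) = (a ^ b) v (a ^ c).
Check all 15^3 = 3375 ordered triples (a,b,c).
  e.g. a=(a1,0), b=(a2,0), c=(a3,0): lhs=(a1,0) != rhs=(0,0)
  e.g. a=(a1,0), b=(a2,0), c=(a3,1): lhs=(a1,0) != rhs=(0,0)
Total violating triples: 162


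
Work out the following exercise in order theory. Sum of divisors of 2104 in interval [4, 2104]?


Interval [4,2104] in divisors of 2104: [4, 8, 1052, 2104]
Sum = 3168
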